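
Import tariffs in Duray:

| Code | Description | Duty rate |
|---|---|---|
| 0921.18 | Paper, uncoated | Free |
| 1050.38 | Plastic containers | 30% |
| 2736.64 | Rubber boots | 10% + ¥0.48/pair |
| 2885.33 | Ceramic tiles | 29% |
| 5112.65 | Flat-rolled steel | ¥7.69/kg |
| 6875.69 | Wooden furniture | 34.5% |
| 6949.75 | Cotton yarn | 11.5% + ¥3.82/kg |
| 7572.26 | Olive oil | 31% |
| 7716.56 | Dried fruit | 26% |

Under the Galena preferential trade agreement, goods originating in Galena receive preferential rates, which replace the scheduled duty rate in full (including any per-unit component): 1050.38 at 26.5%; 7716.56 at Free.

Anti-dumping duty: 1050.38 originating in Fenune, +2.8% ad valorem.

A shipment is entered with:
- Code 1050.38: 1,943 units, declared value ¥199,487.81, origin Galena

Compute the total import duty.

Line 1 (1050.38, Galena, 1,943 units, ¥199,487.81):
Base rate for 1050.38 is 30%.
Origin Galena qualifies under the Duray–Galena agreement and 1050.38 is covered: preferential rate 26.5% applies instead.
The additional-duty order on 1050.38 targets Fenune, not Galena; it does not apply.
Duty = ¥199,487.81 × 26.5% = ¥52,864.27.

¥52,864.27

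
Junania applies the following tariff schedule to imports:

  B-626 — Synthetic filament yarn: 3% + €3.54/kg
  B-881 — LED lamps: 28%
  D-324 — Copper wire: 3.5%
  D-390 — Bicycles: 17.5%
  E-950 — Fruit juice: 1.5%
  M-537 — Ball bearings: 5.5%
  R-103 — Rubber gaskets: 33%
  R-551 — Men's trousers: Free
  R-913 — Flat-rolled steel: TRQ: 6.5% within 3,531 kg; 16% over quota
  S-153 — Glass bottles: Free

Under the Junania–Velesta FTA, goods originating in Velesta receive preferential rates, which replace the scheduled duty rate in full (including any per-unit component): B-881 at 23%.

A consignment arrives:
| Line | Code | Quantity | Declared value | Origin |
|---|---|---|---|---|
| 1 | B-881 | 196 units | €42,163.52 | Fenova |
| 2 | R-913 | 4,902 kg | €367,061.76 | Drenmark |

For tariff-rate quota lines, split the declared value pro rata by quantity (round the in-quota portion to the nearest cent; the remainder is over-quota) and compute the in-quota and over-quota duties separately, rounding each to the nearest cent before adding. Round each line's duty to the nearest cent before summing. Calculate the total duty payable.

Line 1 (B-881, Fenova, 196 units, €42,163.52):
Base rate for B-881 is 28%.
B-881 has an FTA preferential rate, but origin Fenova is not Velesta; base rate stands.
Duty = €42,163.52 × 28% = €11,805.79.
Line 2 (R-913, Drenmark, 4,902 kg, €367,061.76):
Code R-913 is under a tariff-rate quota (threshold 3,531 kg). In-quota: 3,531 kg at 6.5%; over-quota: 1,371 kg at 16%.
Pro-rata value split: in-quota = €367,061.76 × 3,531/4,902 = €264,401.28; over-quota = €367,061.76 − €264,401.28 = €102,660.48.
In-quota duty = €264,401.28 × 6.5% = €17,186.08. Over-quota duty = €102,660.48 × 16% = €16,425.68.
Line duty = €17,186.08 + €16,425.68 = €33,611.76.
Total = €11,805.79 + €33,611.76 = €45,417.55.

€45,417.55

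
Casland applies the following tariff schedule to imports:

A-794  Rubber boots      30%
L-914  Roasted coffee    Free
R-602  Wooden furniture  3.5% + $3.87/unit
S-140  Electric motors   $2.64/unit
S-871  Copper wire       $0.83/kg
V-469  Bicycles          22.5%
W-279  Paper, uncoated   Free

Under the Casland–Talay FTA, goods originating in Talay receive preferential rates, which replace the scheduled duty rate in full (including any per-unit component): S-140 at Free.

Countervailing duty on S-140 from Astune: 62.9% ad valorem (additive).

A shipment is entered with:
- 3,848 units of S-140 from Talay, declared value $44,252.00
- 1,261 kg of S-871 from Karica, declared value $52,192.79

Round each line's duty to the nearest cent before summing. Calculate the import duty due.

$1,046.63

Line 1 (S-140, Talay, 3,848 units, $44,252.00):
Base rate for S-140 is $2.64/unit.
Origin Talay qualifies under the Casland–Talay agreement and S-140 is covered: preferential rate Free applies instead.
The additional-duty order on S-140 targets Astune, not Talay; it does not apply.
Duty = $44,252.00 × 0% = $0.00.
Line 2 (S-871, Karica, 1,261 kg, $52,192.79):
Base rate for S-871 is $0.83/kg.
Duty = 1,261 × $0.83 = $1,046.63.
Total = $0.00 + $1,046.63 = $1,046.63.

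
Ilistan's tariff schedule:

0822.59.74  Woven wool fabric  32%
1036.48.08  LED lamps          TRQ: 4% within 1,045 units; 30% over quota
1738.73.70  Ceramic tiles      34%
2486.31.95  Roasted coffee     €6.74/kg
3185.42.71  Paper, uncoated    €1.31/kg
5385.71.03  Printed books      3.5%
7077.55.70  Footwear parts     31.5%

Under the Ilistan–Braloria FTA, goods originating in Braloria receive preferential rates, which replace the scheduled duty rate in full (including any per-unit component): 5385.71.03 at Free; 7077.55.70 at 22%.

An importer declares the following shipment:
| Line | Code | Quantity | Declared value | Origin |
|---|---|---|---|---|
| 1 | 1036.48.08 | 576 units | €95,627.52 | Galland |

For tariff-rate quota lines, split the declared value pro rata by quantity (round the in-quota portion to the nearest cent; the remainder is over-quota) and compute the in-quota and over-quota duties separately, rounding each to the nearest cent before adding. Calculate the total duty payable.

€3,825.10

Line 1 (1036.48.08, Galland, 576 units, €95,627.52):
Code 1036.48.08 is under a tariff-rate quota (threshold 1,045 units). Quantity 576 units is within the quota, so the in-quota rate 4% applies to the full value.
Duty = €95,627.52 × 4% = €3,825.10.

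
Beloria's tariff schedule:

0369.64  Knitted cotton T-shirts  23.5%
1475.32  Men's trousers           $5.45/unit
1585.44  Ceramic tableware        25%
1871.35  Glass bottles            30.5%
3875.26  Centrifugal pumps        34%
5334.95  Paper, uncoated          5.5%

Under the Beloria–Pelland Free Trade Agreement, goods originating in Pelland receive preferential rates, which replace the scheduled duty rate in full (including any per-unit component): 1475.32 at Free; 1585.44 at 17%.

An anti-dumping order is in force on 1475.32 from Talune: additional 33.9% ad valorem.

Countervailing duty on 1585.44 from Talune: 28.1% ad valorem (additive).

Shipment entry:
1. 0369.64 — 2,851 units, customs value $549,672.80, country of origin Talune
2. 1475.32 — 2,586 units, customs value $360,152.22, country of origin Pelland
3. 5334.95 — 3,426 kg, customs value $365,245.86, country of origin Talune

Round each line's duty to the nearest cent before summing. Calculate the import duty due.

Line 1 (0369.64, Talune, 2,851 units, $549,672.80):
Base rate for 0369.64 is 23.5%.
Duty = $549,672.80 × 23.5% = $129,173.11.
Line 2 (1475.32, Pelland, 2,586 units, $360,152.22):
Base rate for 1475.32 is $5.45/unit.
Origin Pelland qualifies under the Beloria–Pelland agreement and 1475.32 is covered: preferential rate Free applies instead.
The additional-duty order on 1475.32 targets Talune, not Pelland; it does not apply.
Duty = $360,152.22 × 0% = $0.00.
Line 3 (5334.95, Talune, 3,426 kg, $365,245.86):
Base rate for 5334.95 is 5.5%.
Duty = $365,245.86 × 5.5% = $20,088.52.
Total = $129,173.11 + $0.00 + $20,088.52 = $149,261.63.

$149,261.63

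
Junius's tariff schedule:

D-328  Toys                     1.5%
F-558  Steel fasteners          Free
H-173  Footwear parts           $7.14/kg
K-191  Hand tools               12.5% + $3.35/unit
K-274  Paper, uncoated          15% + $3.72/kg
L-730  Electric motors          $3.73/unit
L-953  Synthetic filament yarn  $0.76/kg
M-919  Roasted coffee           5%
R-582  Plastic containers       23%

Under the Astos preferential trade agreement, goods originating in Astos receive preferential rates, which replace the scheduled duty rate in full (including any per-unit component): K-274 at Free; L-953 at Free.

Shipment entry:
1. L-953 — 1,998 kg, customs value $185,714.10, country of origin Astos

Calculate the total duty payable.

Line 1 (L-953, Astos, 1,998 kg, $185,714.10):
Base rate for L-953 is $0.76/kg.
Origin Astos qualifies under the Junius–Astos agreement and L-953 is covered: preferential rate Free applies instead.
Duty = $185,714.10 × 0% = $0.00.

$0.00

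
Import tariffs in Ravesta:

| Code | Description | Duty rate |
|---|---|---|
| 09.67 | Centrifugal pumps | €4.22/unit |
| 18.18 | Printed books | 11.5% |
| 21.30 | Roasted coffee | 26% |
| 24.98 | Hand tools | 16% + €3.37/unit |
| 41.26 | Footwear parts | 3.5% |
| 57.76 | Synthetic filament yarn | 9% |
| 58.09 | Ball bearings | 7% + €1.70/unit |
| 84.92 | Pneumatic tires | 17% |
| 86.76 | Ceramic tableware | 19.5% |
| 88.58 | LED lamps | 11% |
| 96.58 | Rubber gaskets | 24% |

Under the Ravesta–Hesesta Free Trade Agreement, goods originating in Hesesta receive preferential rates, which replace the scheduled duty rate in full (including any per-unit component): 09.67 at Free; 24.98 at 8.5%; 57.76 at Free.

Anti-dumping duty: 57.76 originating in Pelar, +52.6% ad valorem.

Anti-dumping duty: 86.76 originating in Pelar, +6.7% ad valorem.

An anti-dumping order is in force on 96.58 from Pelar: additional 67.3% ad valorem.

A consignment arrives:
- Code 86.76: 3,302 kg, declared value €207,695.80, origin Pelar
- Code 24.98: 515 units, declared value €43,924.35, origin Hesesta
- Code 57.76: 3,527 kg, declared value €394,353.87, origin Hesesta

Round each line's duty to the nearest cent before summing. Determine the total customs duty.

€58,149.87

Line 1 (86.76, Pelar, 3,302 kg, €207,695.80):
Base rate for 86.76 is 19.5%.
Additional duty on 86.76 from Pelar: +6.7%. Applied ad valorem rate: 19.5% + 6.7% = 26.2%.
Duty = €207,695.80 × 26.2% = €54,416.30.
Line 2 (24.98, Hesesta, 515 units, €43,924.35):
Base rate for 24.98 is 16% + €3.37/unit.
Origin Hesesta qualifies under the Ravesta–Hesesta agreement and 24.98 is covered: preferential rate 8.5% applies instead.
Duty = €43,924.35 × 8.5% = €3,733.57.
Line 3 (57.76, Hesesta, 3,527 kg, €394,353.87):
Base rate for 57.76 is 9%.
Origin Hesesta qualifies under the Ravesta–Hesesta agreement and 57.76 is covered: preferential rate Free applies instead.
The additional-duty order on 57.76 targets Pelar, not Hesesta; it does not apply.
Duty = €394,353.87 × 0% = €0.00.
Total = €54,416.30 + €3,733.57 + €0.00 = €58,149.87.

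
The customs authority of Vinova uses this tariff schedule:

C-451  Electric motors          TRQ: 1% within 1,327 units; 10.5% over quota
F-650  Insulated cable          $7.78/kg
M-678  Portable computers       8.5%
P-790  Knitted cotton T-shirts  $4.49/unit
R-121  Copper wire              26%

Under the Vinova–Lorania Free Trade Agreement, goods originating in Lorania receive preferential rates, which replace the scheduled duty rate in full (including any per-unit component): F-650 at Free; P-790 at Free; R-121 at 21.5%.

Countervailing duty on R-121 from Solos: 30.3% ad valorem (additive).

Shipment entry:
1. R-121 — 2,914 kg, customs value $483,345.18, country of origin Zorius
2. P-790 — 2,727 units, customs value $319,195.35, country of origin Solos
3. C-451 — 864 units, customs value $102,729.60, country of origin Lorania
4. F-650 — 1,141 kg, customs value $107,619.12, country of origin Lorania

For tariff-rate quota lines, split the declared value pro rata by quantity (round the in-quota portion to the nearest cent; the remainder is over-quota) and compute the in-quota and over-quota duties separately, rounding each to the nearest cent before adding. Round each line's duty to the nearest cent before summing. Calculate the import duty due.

Line 1 (R-121, Zorius, 2,914 kg, $483,345.18):
Base rate for R-121 is 26%.
R-121 has an FTA preferential rate, but origin Zorius is not Lorania; base rate stands.
The additional-duty order on R-121 targets Solos, not Zorius; it does not apply.
Duty = $483,345.18 × 26% = $125,669.75.
Line 2 (P-790, Solos, 2,727 units, $319,195.35):
Base rate for P-790 is $4.49/unit.
P-790 has an FTA preferential rate, but origin Solos is not Lorania; base rate stands.
Duty = 2,727 × $4.49 = $12,244.23.
Line 3 (C-451, Lorania, 864 units, $102,729.60):
Code C-451 is under a tariff-rate quota (threshold 1,327 units). Quantity 864 units is within the quota, so the in-quota rate 1% applies to the full value.
Duty = $102,729.60 × 1% = $1,027.30.
Line 4 (F-650, Lorania, 1,141 kg, $107,619.12):
Base rate for F-650 is $7.78/kg.
Origin Lorania qualifies under the Vinova–Lorania agreement and F-650 is covered: preferential rate Free applies instead.
Duty = $107,619.12 × 0% = $0.00.
Total = $125,669.75 + $12,244.23 + $1,027.30 + $0.00 = $138,941.28.

$138,941.28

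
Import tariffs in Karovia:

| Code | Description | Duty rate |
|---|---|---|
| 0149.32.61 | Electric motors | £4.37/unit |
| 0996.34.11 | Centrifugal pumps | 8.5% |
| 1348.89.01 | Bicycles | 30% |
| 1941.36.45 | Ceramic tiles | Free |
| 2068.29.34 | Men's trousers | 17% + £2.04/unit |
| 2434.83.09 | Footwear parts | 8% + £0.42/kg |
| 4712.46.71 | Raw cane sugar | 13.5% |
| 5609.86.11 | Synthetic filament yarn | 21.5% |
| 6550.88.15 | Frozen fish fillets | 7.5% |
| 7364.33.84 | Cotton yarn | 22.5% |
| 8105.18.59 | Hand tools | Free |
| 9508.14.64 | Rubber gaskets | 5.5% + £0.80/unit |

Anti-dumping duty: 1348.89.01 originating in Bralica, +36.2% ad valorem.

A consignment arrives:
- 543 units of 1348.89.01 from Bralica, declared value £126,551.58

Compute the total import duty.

Line 1 (1348.89.01, Bralica, 543 units, £126,551.58):
Base rate for 1348.89.01 is 30%.
Additional duty on 1348.89.01 from Bralica: +36.2%. Applied ad valorem rate: 30% + 36.2% = 66.2%.
Duty = £126,551.58 × 66.2% = £83,777.15.

£83,777.15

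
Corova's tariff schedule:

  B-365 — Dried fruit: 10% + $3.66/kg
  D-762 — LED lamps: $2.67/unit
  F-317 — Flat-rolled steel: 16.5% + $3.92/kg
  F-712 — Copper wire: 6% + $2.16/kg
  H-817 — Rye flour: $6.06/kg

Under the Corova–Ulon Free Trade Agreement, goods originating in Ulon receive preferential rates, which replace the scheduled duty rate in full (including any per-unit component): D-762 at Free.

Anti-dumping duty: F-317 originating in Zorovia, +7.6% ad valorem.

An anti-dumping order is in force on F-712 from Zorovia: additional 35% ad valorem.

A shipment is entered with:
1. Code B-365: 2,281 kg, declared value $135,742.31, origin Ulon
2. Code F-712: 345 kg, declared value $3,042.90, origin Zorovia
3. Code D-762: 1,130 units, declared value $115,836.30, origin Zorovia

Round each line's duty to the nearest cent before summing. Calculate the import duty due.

Line 1 (B-365, Ulon, 2,281 kg, $135,742.31):
Base rate for B-365 is 10% + $3.66/kg.
Origin Ulon is the FTA partner but B-365 is not on the preference list; base rate stands.
Duty = $135,742.31 × 10% + 2,281 × $3.66 = $21,922.69.
Line 2 (F-712, Zorovia, 345 kg, $3,042.90):
Base rate for F-712 is 6% + $2.16/kg.
Additional duty on F-712 from Zorovia: +35%. Applied ad valorem rate: 6% + 35% = 41%.
Duty = $3,042.90 × 41% + 345 × $2.16 = $1,992.79.
Line 3 (D-762, Zorovia, 1,130 units, $115,836.30):
Base rate for D-762 is $2.67/unit.
D-762 has an FTA preferential rate, but origin Zorovia is not Ulon; base rate stands.
Duty = 1,130 × $2.67 = $3,017.10.
Total = $21,922.69 + $1,992.79 + $3,017.10 = $26,932.58.

$26,932.58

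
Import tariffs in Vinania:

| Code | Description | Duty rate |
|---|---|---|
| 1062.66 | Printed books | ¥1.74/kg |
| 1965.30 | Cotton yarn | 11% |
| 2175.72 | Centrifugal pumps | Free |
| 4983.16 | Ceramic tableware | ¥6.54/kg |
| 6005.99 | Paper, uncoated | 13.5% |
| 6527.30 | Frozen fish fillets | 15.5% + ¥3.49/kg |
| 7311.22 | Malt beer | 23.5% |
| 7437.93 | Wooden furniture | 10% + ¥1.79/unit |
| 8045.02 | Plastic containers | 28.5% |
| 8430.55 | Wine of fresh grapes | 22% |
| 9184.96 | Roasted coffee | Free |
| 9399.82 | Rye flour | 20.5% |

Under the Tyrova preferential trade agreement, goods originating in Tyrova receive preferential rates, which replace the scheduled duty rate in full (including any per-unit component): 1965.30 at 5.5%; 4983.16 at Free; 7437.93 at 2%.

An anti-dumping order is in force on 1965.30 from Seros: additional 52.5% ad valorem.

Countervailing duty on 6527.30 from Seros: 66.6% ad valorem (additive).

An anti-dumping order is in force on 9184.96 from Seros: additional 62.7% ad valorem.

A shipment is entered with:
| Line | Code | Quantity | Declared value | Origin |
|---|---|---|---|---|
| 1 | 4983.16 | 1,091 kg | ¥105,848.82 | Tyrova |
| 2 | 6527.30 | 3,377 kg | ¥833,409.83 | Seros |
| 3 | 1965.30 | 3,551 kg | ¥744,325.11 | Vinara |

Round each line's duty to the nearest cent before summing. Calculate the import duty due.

Line 1 (4983.16, Tyrova, 1,091 kg, ¥105,848.82):
Base rate for 4983.16 is ¥6.54/kg.
Origin Tyrova qualifies under the Vinania–Tyrova agreement and 4983.16 is covered: preferential rate Free applies instead.
Duty = ¥105,848.82 × 0% = ¥0.00.
Line 2 (6527.30, Seros, 3,377 kg, ¥833,409.83):
Base rate for 6527.30 is 15.5% + ¥3.49/kg.
Additional duty on 6527.30 from Seros: +66.6%. Applied ad valorem rate: 15.5% + 66.6% = 82.1%.
Duty = ¥833,409.83 × 82.1% + 3,377 × ¥3.49 = ¥696,015.20.
Line 3 (1965.30, Vinara, 3,551 kg, ¥744,325.11):
Base rate for 1965.30 is 11%.
1965.30 has an FTA preferential rate, but origin Vinara is not Tyrova; base rate stands.
The additional-duty order on 1965.30 targets Seros, not Vinara; it does not apply.
Duty = ¥744,325.11 × 11% = ¥81,875.76.
Total = ¥0.00 + ¥696,015.20 + ¥81,875.76 = ¥777,890.96.

¥777,890.96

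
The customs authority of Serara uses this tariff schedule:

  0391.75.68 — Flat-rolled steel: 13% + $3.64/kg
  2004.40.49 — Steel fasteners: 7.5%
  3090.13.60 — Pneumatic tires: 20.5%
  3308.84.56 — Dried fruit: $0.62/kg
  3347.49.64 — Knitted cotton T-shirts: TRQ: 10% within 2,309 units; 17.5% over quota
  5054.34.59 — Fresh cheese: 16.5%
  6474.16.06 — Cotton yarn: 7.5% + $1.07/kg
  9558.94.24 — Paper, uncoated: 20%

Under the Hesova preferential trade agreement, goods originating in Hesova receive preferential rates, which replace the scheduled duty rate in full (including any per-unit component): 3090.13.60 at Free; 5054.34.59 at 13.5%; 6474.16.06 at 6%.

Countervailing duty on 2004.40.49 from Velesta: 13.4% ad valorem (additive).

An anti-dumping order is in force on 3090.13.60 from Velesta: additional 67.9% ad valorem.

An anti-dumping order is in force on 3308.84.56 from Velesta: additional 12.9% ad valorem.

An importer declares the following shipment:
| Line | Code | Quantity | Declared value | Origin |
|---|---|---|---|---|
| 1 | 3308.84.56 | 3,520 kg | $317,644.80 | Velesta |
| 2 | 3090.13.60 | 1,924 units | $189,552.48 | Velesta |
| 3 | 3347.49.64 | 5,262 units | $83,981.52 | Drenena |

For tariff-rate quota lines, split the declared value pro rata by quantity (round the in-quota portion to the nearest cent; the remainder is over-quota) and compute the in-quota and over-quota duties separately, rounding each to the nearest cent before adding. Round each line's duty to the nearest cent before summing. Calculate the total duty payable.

Line 1 (3308.84.56, Velesta, 3,520 kg, $317,644.80):
Base rate for 3308.84.56 is $0.62/kg.
Additional duty on 3308.84.56 from Velesta: +12.9% ad valorem. Applied ad valorem rate = 12.9%.
Duty = $317,644.80 × 12.9% + 3,520 × $0.62 = $43,158.58.
Line 2 (3090.13.60, Velesta, 1,924 units, $189,552.48):
Base rate for 3090.13.60 is 20.5%.
3090.13.60 has an FTA preferential rate, but origin Velesta is not Hesova; base rate stands.
Additional duty on 3090.13.60 from Velesta: +67.9%. Applied ad valorem rate: 20.5% + 67.9% = 88.4%.
Duty = $189,552.48 × 88.4% = $167,564.39.
Line 3 (3347.49.64, Drenena, 5,262 units, $83,981.52):
Code 3347.49.64 is under a tariff-rate quota (threshold 2,309 units). In-quota: 2,309 units at 10%; over-quota: 2,953 units at 17.5%.
Pro-rata value split: in-quota = $83,981.52 × 2,309/5,262 = $36,851.64; over-quota = $83,981.52 − $36,851.64 = $47,129.88.
In-quota duty = $36,851.64 × 10% = $3,685.16. Over-quota duty = $47,129.88 × 17.5% = $8,247.73.
Line duty = $3,685.16 + $8,247.73 = $11,932.89.
Total = $43,158.58 + $167,564.39 + $11,932.89 = $222,655.86.

$222,655.86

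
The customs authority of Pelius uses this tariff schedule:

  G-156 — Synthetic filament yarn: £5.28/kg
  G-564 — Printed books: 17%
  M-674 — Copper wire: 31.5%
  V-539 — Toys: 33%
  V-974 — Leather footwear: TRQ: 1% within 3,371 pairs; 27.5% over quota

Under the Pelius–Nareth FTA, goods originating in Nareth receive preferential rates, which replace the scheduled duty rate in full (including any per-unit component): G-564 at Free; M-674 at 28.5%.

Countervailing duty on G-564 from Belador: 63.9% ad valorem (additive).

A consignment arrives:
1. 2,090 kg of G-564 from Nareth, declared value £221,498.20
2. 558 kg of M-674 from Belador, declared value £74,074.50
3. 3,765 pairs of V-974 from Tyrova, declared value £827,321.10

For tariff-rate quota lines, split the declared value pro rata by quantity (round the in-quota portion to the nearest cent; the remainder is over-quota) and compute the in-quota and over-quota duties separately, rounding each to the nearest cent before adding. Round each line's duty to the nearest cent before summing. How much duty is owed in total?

£54,549.74

Line 1 (G-564, Nareth, 2,090 kg, £221,498.20):
Base rate for G-564 is 17%.
Origin Nareth qualifies under the Pelius–Nareth agreement and G-564 is covered: preferential rate Free applies instead.
The additional-duty order on G-564 targets Belador, not Nareth; it does not apply.
Duty = £221,498.20 × 0% = £0.00.
Line 2 (M-674, Belador, 558 kg, £74,074.50):
Base rate for M-674 is 31.5%.
M-674 has an FTA preferential rate, but origin Belador is not Nareth; base rate stands.
Duty = £74,074.50 × 31.5% = £23,333.47.
Line 3 (V-974, Tyrova, 3,765 pairs, £827,321.10):
Code V-974 is under a tariff-rate quota (threshold 3,371 pairs). In-quota: 3,371 pairs at 1%; over-quota: 394 pairs at 27.5%.
Pro-rata value split: in-quota = £827,321.10 × 3,371/3,765 = £740,743.54; over-quota = £827,321.10 − £740,743.54 = £86,577.56.
In-quota duty = £740,743.54 × 1% = £7,407.44. Over-quota duty = £86,577.56 × 27.5% = £23,808.83.
Line duty = £7,407.44 + £23,808.83 = £31,216.27.
Total = £0.00 + £23,333.47 + £31,216.27 = £54,549.74.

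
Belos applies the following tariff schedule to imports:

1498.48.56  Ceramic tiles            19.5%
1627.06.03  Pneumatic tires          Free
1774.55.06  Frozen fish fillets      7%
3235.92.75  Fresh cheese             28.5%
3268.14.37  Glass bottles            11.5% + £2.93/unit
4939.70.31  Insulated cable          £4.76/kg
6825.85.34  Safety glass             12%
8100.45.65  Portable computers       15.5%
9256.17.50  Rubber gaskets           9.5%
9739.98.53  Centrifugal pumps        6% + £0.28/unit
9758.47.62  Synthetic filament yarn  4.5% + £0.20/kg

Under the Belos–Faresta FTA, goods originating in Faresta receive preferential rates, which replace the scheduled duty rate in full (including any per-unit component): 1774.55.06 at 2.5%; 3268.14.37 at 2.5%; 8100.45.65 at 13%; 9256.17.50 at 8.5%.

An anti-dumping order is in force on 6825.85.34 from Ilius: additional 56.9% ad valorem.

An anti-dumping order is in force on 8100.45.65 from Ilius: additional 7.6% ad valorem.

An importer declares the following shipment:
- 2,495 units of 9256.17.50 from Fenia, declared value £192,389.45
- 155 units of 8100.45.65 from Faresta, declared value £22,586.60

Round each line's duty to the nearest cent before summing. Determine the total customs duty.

£21,213.26

Line 1 (9256.17.50, Fenia, 2,495 units, £192,389.45):
Base rate for 9256.17.50 is 9.5%.
9256.17.50 has an FTA preferential rate, but origin Fenia is not Faresta; base rate stands.
Duty = £192,389.45 × 9.5% = £18,277.00.
Line 2 (8100.45.65, Faresta, 155 units, £22,586.60):
Base rate for 8100.45.65 is 15.5%.
Origin Faresta qualifies under the Belos–Faresta agreement and 8100.45.65 is covered: preferential rate 13% applies instead.
The additional-duty order on 8100.45.65 targets Ilius, not Faresta; it does not apply.
Duty = £22,586.60 × 13% = £2,936.26.
Total = £18,277.00 + £2,936.26 = £21,213.26.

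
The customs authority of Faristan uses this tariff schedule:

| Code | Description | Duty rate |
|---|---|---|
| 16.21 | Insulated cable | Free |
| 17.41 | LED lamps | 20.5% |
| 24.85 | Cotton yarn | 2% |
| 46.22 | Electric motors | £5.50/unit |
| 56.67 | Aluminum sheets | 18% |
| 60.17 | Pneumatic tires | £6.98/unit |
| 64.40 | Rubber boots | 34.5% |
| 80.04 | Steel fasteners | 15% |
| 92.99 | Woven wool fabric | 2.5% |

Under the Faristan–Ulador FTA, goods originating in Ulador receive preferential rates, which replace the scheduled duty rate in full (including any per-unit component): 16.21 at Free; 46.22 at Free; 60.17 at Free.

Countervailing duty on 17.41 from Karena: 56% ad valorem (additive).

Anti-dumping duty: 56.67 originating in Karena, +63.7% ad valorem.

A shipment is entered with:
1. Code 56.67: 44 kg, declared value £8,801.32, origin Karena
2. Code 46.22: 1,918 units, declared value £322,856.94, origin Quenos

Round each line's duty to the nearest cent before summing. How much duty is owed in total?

Line 1 (56.67, Karena, 44 kg, £8,801.32):
Base rate for 56.67 is 18%.
Additional duty on 56.67 from Karena: +63.7%. Applied ad valorem rate: 18% + 63.7% = 81.7%.
Duty = £8,801.32 × 81.7% = £7,190.68.
Line 2 (46.22, Quenos, 1,918 units, £322,856.94):
Base rate for 46.22 is £5.50/unit.
46.22 has an FTA preferential rate, but origin Quenos is not Ulador; base rate stands.
Duty = 1,918 × £5.50 = £10,549.00.
Total = £7,190.68 + £10,549.00 = £17,739.68.

£17,739.68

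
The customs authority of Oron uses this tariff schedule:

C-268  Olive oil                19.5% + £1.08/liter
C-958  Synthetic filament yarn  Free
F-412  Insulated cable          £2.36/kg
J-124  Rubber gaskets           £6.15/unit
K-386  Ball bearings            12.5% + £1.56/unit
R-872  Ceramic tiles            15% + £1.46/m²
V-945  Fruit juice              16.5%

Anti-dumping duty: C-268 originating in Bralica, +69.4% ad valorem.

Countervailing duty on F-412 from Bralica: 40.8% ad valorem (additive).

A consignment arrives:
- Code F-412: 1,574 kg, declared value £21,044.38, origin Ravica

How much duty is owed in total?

£3,714.64

Line 1 (F-412, Ravica, 1,574 kg, £21,044.38):
Base rate for F-412 is £2.36/kg.
The additional-duty order on F-412 targets Bralica, not Ravica; it does not apply.
Duty = 1,574 × £2.36 = £3,714.64.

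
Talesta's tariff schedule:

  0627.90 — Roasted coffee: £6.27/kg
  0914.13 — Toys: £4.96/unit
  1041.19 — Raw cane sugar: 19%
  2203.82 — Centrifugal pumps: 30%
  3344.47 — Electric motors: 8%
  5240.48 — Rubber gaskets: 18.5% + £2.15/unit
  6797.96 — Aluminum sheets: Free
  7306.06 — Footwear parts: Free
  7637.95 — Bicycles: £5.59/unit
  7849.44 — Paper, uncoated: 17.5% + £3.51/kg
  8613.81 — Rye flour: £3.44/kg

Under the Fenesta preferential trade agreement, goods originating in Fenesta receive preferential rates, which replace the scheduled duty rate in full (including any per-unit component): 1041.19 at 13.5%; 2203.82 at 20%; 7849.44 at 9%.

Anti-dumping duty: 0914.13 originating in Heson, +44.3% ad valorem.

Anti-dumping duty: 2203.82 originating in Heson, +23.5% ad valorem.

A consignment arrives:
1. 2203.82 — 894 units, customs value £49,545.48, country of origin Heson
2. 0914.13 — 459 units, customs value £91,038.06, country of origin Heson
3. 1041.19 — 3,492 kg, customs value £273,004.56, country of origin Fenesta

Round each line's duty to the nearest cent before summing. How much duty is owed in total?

£105,968.95

Line 1 (2203.82, Heson, 894 units, £49,545.48):
Base rate for 2203.82 is 30%.
2203.82 has an FTA preferential rate, but origin Heson is not Fenesta; base rate stands.
Additional duty on 2203.82 from Heson: +23.5%. Applied ad valorem rate: 30% + 23.5% = 53.5%.
Duty = £49,545.48 × 53.5% = £26,506.83.
Line 2 (0914.13, Heson, 459 units, £91,038.06):
Base rate for 0914.13 is £4.96/unit.
Additional duty on 0914.13 from Heson: +44.3% ad valorem. Applied ad valorem rate = 44.3%.
Duty = £91,038.06 × 44.3% + 459 × £4.96 = £42,606.50.
Line 3 (1041.19, Fenesta, 3,492 kg, £273,004.56):
Base rate for 1041.19 is 19%.
Origin Fenesta qualifies under the Talesta–Fenesta agreement and 1041.19 is covered: preferential rate 13.5% applies instead.
Duty = £273,004.56 × 13.5% = £36,855.62.
Total = £26,506.83 + £42,606.50 + £36,855.62 = £105,968.95.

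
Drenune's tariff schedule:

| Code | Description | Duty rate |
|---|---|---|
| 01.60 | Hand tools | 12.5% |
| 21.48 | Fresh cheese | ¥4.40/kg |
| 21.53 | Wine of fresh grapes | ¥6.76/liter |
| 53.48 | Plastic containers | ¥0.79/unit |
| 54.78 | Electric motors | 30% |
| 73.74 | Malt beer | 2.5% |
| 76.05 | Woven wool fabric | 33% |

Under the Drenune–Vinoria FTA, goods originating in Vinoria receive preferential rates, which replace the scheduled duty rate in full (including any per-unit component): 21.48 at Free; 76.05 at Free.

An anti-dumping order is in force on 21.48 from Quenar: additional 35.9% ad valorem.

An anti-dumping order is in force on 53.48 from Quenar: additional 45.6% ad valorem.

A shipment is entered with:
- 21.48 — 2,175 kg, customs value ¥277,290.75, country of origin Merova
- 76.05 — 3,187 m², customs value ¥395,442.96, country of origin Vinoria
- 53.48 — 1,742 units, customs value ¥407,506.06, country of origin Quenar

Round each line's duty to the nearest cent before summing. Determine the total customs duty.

Line 1 (21.48, Merova, 2,175 kg, ¥277,290.75):
Base rate for 21.48 is ¥4.40/kg.
21.48 has an FTA preferential rate, but origin Merova is not Vinoria; base rate stands.
The additional-duty order on 21.48 targets Quenar, not Merova; it does not apply.
Duty = 2,175 × ¥4.40 = ¥9,570.00.
Line 2 (76.05, Vinoria, 3,187 m², ¥395,442.96):
Base rate for 76.05 is 33%.
Origin Vinoria qualifies under the Drenune–Vinoria agreement and 76.05 is covered: preferential rate Free applies instead.
Duty = ¥395,442.96 × 0% = ¥0.00.
Line 3 (53.48, Quenar, 1,742 units, ¥407,506.06):
Base rate for 53.48 is ¥0.79/unit.
Additional duty on 53.48 from Quenar: +45.6% ad valorem. Applied ad valorem rate = 45.6%.
Duty = ¥407,506.06 × 45.6% + 1,742 × ¥0.79 = ¥187,198.94.
Total = ¥9,570.00 + ¥0.00 + ¥187,198.94 = ¥196,768.94.

¥196,768.94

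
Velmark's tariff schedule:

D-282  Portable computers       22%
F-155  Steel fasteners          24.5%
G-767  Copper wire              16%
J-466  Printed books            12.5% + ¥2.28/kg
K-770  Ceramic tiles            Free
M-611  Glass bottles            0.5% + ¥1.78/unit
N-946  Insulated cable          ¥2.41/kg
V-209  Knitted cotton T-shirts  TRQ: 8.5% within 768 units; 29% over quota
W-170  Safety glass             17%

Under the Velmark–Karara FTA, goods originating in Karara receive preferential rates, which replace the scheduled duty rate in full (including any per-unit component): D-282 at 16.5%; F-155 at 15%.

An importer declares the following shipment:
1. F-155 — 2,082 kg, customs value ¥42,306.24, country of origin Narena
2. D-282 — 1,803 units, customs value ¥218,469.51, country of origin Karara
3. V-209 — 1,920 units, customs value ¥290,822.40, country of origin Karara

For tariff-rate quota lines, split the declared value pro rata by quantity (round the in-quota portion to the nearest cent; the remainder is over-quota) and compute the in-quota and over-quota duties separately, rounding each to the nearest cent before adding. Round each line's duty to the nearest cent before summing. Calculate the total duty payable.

Line 1 (F-155, Narena, 2,082 kg, ¥42,306.24):
Base rate for F-155 is 24.5%.
F-155 has an FTA preferential rate, but origin Narena is not Karara; base rate stands.
Duty = ¥42,306.24 × 24.5% = ¥10,365.03.
Line 2 (D-282, Karara, 1,803 units, ¥218,469.51):
Base rate for D-282 is 22%.
Origin Karara qualifies under the Velmark–Karara agreement and D-282 is covered: preferential rate 16.5% applies instead.
Duty = ¥218,469.51 × 16.5% = ¥36,047.47.
Line 3 (V-209, Karara, 1,920 units, ¥290,822.40):
Code V-209 is under a tariff-rate quota (threshold 768 units). In-quota: 768 units at 8.5%; over-quota: 1,152 units at 29%.
Pro-rata value split: in-quota = ¥290,822.40 × 768/1,920 = ¥116,328.96; over-quota = ¥290,822.40 − ¥116,328.96 = ¥174,493.44.
In-quota duty = ¥116,328.96 × 8.5% = ¥9,887.96. Over-quota duty = ¥174,493.44 × 29% = ¥50,603.10.
Line duty = ¥9,887.96 + ¥50,603.10 = ¥60,491.06.
Total = ¥10,365.03 + ¥36,047.47 + ¥60,491.06 = ¥106,903.56.

¥106,903.56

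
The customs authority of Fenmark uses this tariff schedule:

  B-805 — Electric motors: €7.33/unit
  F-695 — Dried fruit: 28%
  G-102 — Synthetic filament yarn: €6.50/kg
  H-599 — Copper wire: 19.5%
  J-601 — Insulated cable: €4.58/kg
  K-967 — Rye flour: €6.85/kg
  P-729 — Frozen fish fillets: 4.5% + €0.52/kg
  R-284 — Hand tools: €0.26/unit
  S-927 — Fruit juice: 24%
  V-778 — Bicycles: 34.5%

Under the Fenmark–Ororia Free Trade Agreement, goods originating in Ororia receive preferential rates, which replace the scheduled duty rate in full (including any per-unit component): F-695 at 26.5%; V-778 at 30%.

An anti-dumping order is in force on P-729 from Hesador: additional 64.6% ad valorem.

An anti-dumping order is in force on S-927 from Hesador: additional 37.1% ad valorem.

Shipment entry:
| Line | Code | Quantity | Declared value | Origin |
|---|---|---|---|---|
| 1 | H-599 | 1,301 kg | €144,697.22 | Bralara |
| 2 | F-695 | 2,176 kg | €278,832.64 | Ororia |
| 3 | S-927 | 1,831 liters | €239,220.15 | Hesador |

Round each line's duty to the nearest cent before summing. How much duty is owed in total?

€248,270.12

Line 1 (H-599, Bralara, 1,301 kg, €144,697.22):
Base rate for H-599 is 19.5%.
Duty = €144,697.22 × 19.5% = €28,215.96.
Line 2 (F-695, Ororia, 2,176 kg, €278,832.64):
Base rate for F-695 is 28%.
Origin Ororia qualifies under the Fenmark–Ororia agreement and F-695 is covered: preferential rate 26.5% applies instead.
Duty = €278,832.64 × 26.5% = €73,890.65.
Line 3 (S-927, Hesador, 1,831 liters, €239,220.15):
Base rate for S-927 is 24%.
Additional duty on S-927 from Hesador: +37.1%. Applied ad valorem rate: 24% + 37.1% = 61.1%.
Duty = €239,220.15 × 61.1% = €146,163.51.
Total = €28,215.96 + €73,890.65 + €146,163.51 = €248,270.12.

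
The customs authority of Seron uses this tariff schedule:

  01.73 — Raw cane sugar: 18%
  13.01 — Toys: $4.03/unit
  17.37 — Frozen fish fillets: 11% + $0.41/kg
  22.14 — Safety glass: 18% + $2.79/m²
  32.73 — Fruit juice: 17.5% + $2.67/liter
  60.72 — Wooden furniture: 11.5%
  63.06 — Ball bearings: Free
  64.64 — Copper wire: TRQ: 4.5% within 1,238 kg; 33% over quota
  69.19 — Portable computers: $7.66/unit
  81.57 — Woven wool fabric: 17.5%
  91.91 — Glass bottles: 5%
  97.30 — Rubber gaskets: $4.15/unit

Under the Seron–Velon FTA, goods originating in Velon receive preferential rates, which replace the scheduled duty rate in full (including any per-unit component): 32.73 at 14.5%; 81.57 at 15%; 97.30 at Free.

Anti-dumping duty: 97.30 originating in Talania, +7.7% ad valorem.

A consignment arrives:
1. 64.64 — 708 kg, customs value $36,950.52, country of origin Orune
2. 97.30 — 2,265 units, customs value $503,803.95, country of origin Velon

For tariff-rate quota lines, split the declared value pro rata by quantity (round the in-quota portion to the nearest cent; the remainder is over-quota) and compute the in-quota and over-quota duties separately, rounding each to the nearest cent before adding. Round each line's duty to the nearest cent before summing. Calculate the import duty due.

Line 1 (64.64, Orune, 708 kg, $36,950.52):
Code 64.64 is under a tariff-rate quota (threshold 1,238 kg). Quantity 708 kg is within the quota, so the in-quota rate 4.5% applies to the full value.
Duty = $36,950.52 × 4.5% = $1,662.77.
Line 2 (97.30, Velon, 2,265 units, $503,803.95):
Base rate for 97.30 is $4.15/unit.
Origin Velon qualifies under the Seron–Velon agreement and 97.30 is covered: preferential rate Free applies instead.
The additional-duty order on 97.30 targets Talania, not Velon; it does not apply.
Duty = $503,803.95 × 0% = $0.00.
Total = $1,662.77 + $0.00 = $1,662.77.

$1,662.77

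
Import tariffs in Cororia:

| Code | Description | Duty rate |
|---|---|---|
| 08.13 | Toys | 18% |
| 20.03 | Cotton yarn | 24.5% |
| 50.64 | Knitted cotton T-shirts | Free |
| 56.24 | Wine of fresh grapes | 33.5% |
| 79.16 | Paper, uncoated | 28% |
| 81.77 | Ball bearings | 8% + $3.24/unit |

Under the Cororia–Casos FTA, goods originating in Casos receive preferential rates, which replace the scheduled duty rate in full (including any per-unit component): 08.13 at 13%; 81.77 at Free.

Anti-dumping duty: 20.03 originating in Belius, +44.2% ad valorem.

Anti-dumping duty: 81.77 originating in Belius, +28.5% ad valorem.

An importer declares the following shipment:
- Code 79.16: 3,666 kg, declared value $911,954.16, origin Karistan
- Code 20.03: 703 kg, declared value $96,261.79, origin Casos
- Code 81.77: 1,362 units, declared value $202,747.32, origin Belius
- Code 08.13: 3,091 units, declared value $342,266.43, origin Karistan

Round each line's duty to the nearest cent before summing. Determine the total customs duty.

$418,954.91

Line 1 (79.16, Karistan, 3,666 kg, $911,954.16):
Base rate for 79.16 is 28%.
Duty = $911,954.16 × 28% = $255,347.16.
Line 2 (20.03, Casos, 703 kg, $96,261.79):
Base rate for 20.03 is 24.5%.
Origin Casos is the FTA partner but 20.03 is not on the preference list; base rate stands.
The additional-duty order on 20.03 targets Belius, not Casos; it does not apply.
Duty = $96,261.79 × 24.5% = $23,584.14.
Line 3 (81.77, Belius, 1,362 units, $202,747.32):
Base rate for 81.77 is 8% + $3.24/unit.
81.77 has an FTA preferential rate, but origin Belius is not Casos; base rate stands.
Additional duty on 81.77 from Belius: +28.5%. Applied ad valorem rate: 8% + 28.5% = 36.5%.
Duty = $202,747.32 × 36.5% + 1,362 × $3.24 = $78,415.65.
Line 4 (08.13, Karistan, 3,091 units, $342,266.43):
Base rate for 08.13 is 18%.
08.13 has an FTA preferential rate, but origin Karistan is not Casos; base rate stands.
Duty = $342,266.43 × 18% = $61,607.96.
Total = $255,347.16 + $23,584.14 + $78,415.65 + $61,607.96 = $418,954.91.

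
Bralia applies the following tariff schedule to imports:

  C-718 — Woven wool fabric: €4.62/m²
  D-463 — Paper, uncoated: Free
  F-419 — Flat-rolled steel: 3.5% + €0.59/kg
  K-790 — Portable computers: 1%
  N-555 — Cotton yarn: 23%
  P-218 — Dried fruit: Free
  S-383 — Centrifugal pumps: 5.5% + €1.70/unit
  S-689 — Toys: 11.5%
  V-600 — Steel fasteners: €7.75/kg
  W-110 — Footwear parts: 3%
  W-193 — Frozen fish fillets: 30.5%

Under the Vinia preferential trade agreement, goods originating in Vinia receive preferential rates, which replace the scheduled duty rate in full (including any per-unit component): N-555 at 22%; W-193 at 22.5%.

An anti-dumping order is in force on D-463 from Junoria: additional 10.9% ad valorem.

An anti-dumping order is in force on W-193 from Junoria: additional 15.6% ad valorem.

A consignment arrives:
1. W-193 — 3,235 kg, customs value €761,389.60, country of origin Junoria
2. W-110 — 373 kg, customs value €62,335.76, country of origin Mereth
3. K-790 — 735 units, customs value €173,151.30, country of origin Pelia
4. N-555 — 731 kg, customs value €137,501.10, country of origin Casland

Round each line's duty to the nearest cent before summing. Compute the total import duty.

€386,227.44

Line 1 (W-193, Junoria, 3,235 kg, €761,389.60):
Base rate for W-193 is 30.5%.
W-193 has an FTA preferential rate, but origin Junoria is not Vinia; base rate stands.
Additional duty on W-193 from Junoria: +15.6%. Applied ad valorem rate: 30.5% + 15.6% = 46.1%.
Duty = €761,389.60 × 46.1% = €351,000.61.
Line 2 (W-110, Mereth, 373 kg, €62,335.76):
Base rate for W-110 is 3%.
Duty = €62,335.76 × 3% = €1,870.07.
Line 3 (K-790, Pelia, 735 units, €173,151.30):
Base rate for K-790 is 1%.
Duty = €173,151.30 × 1% = €1,731.51.
Line 4 (N-555, Casland, 731 kg, €137,501.10):
Base rate for N-555 is 23%.
N-555 has an FTA preferential rate, but origin Casland is not Vinia; base rate stands.
Duty = €137,501.10 × 23% = €31,625.25.
Total = €351,000.61 + €1,870.07 + €1,731.51 + €31,625.25 = €386,227.44.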